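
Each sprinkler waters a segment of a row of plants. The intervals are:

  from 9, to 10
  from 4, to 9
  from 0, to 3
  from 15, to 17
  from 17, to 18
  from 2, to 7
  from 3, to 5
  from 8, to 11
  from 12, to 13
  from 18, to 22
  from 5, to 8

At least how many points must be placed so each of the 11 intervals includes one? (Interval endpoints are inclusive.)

Sorted: [0,3] [3,5] [2,7] [5,8] [4,9] [9,10] [8,11] [12,13] [15,17] [17,18] [18,22]
{[0,3],[3,5],[2,7]} hit by 3; {[5,8],[4,9]} hit by 8; {[9,10],[8,11]} hit by 10; {[12,13]} hit by 13; {[15,17],[17,18]} hit by 17; {[18,22]} hit by 22.
Points: 3, 8, 10, 13, 17, 22 (6 total).

6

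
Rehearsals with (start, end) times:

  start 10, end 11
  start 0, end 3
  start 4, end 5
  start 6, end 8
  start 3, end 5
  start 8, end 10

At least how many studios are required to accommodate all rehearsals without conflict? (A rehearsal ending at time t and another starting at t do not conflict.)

The answer is the maximum number of intervals overlapping at any instant.
Events (time:±→running): 0:+→1 3:-→0 3:+→1 4:+→2 … peak 2.

2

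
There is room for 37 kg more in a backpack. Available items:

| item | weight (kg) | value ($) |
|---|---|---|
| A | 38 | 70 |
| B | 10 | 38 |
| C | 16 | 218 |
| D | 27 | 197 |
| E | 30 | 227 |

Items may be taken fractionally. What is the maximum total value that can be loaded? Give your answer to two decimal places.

376.90

Greedy by value/weight ratio, highest first.
Ratios (sorted): C 13.62, E 7.57, D 7.30, B 3.80, A 1.84
take C (16 @ 218); take 21/30 of E → 158.90. Capacity used 37/37.
Total value = 376.90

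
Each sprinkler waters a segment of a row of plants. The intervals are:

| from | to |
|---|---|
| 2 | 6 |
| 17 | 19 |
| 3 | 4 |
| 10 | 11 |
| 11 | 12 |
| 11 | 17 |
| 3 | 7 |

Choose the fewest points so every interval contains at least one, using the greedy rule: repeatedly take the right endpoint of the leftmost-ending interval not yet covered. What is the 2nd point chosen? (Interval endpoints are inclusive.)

11

Process intervals by earliest right end; each time one isn't hit yet, stab at its right endpoint.
By right end: [3,4]  [2,6]  [3,7]  [10,11]  [11,12]  [11,17]  [17,19]
[3,4] uncovered → point at 4; [10,11] uncovered → point at 11; [17,19] uncovered → point at 19.
Points: 4, 11, 19 (3 total).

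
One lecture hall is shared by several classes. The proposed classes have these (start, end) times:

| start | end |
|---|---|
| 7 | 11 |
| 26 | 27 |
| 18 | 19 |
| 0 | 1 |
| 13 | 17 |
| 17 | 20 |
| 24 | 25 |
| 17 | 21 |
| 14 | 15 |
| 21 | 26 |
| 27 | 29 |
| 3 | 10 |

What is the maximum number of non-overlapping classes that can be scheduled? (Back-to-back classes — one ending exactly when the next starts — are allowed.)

Sorted by end: (0,1)  (3,10)  (7,11)  (14,15)  (13,17)  (18,19)  (17,20)  (17,21)  (24,25)  (21,26)  (26,27)  (27,29)
take (0,1); take (3,10); take (14,15); take (18,19); skip (17,21); take (24,25); take (26,27); take (27,29).
Selected 7 classes.

7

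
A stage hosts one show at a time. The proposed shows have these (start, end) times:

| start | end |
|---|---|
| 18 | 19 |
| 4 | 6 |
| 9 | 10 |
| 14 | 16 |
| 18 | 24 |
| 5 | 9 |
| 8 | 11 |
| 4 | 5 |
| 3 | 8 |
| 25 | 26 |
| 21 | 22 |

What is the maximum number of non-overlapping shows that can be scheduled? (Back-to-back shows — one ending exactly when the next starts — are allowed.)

Sort by end time and greedily take each interval whose start is ≥ the last chosen end.
Sorted by end: (4,5)  (4,6)  (3,8)  (5,9)  (9,10)  (8,11)  (14,16)  (18,19)  (21,22)  (18,24)  (25,26)
take (4,5); take (5,9); take (9,10); take (14,16); take (18,19); take (21,22); skip (18,24); take (25,26).
Selected 7 shows.

7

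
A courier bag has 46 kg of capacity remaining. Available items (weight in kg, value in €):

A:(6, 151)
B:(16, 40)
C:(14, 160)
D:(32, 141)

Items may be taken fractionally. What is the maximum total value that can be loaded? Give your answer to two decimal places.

425.56

Ratios (sorted): A 25.17, C 11.43, D 4.41, B 2.50
take A (6 @ 151); take C (14 @ 160); take 26/32 of D → 114.56. Capacity used 46/46.
Total value = 425.56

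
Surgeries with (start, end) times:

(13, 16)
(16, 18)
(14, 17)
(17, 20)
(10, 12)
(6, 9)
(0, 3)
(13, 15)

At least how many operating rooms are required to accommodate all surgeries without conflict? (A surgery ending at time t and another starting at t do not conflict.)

Count concurrent intervals with a sweep; the peak is the room count.
starts: [0, 6, 10, 13, 13, 14, 16, 17]
ends:   [3, 9, 12, 15, 16, 17, 18, 20]
s0→1 e3→0 s6→1 e9→0 s10→1 e12→0 s13→1 s13→2 s14→3  — peak 3.

3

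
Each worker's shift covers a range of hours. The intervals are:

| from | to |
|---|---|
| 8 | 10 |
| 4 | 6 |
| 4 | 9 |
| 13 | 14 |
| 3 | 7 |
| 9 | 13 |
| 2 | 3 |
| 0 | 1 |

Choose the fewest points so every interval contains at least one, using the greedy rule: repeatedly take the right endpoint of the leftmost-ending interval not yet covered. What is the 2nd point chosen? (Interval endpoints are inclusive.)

Sorted: [0,1] [2,3] [4,6] [3,7] [4,9] [8,10] [9,13] [13,14]
{[0,1]} hit by 1; {[2,3]} hit by 3; {[4,6],[3,7],[4,9]} hit by 6; {[8,10],[9,13]} hit by 10; {[13,14]} hit by 14.
Points: 1, 3, 6, 10, 14 (5 total).

3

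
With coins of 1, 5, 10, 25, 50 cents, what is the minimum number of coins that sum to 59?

6

59 = 1×50 + 1×5 + 4×1
Total coins = 1 + 1 + 4 = 6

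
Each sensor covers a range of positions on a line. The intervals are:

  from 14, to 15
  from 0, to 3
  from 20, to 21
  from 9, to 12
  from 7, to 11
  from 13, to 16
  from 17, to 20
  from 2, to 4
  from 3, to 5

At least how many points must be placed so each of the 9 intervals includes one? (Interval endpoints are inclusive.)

Process intervals by earliest right end; each time one isn't hit yet, stab at its right endpoint.
Sorted: [0,3] [2,4] [3,5] [7,11] [9,12] [14,15] [13,16] [17,20] [20,21]
{[0,3],[2,4],[3,5]} hit by 3; {[7,11],[9,12]} hit by 11; {[14,15],[13,16]} hit by 15; {[17,20],[20,21]} hit by 20.
Points: 3, 11, 15, 20 (4 total).

4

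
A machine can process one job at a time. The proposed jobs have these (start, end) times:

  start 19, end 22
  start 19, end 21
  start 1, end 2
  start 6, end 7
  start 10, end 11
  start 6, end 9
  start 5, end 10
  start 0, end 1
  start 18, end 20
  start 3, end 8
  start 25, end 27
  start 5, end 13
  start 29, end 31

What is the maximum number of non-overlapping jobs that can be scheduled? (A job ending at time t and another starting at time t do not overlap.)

7

Sorted by end: (0,1)  (1,2)  (6,7)  (3,8)  (6,9)  (5,10)  (10,11)  (5,13)  (18,20)  (19,21)  (19,22)  (25,27)  (29,31)
take (0,1); take (1,2); take (6,7); take (10,11); take (18,20); take (25,27); take (29,31).
Selected 7 jobs.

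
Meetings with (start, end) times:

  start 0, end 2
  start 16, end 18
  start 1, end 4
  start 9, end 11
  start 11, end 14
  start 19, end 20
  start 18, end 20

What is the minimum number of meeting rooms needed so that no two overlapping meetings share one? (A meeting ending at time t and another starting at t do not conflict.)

Count concurrent intervals with a sweep; the peak is the room count.
Events (time:±→running): 0:+→1 1:+→2 … peak 2.

2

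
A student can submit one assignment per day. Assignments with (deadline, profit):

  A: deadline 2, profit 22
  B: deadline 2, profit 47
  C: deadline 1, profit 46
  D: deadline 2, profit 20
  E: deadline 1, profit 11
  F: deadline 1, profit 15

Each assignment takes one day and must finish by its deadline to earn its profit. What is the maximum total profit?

Profit order: B=47 C=46 A=22 D=20 F=15 E=11
Assign: B→slot 2, C→slot 1, A skipped, D skipped, F skipped, E skipped.
Slots: [1:C] [2:B]
Profit = 46 + 47 = 93

93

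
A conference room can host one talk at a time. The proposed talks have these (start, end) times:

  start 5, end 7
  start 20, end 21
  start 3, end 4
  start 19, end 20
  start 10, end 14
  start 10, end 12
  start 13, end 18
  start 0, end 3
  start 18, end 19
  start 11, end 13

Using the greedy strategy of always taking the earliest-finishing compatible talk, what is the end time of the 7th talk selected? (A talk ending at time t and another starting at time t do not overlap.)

20

Sort by end time and greedily take each interval whose start is ≥ the last chosen end.
Sorted by end: (0,3)  (3,4)  (5,7)  (10,12)  (11,13)  (10,14)  (13,18)  (18,19)  (19,20)  (20,21)
take (0,3); take (3,4); take (5,7); take (10,12); skip (11,13); take (13,18); take (18,19); take (19,20); take (20,21).
Selected: (0,3) (3,4) (5,7) (10,12) (13,18) (18,19) (19,20) (20,21)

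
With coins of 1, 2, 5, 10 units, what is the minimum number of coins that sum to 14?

Use the largest denomination that fits, subtract, and repeat.
14 − 1×10→4 − 2×2→0
Total coins = 1 + 2 = 3

3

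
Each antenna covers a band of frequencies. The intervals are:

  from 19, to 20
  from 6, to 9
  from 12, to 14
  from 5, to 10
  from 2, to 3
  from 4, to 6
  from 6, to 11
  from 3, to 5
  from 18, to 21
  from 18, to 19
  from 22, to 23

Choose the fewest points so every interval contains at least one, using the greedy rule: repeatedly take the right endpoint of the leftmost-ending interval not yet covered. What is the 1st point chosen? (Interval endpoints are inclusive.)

3

By right end: [2,3]  [3,5]  [4,6]  [6,9]  [5,10]  [6,11]  [12,14]  [18,19]  [19,20]  [18,21]  [22,23]
[2,3] uncovered → point at 3; [4,6] uncovered → point at 6; [12,14] uncovered → point at 14; [18,19] uncovered → point at 19; [22,23] uncovered → point at 23.
Points: 3, 6, 14, 19, 23 (5 total).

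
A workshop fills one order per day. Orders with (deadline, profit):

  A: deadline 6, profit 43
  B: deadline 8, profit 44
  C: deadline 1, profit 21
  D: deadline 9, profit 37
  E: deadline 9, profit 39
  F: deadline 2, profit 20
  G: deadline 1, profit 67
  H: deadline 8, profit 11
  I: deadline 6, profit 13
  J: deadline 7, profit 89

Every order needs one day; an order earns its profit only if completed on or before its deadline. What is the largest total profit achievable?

363

Take jobs in profit order; each goes to the latest open slot no later than its deadline.
Profit order: J=89 G=67 B=44 A=43 E=39 D=37 C=21 F=20 I=13 H=11
Assign: J→slot 7, G→slot 1, B→slot 8, A→slot 6, E→slot 9, D→slot 5, C skipped, F→slot 2, I→slot 4, H→slot 3.
Slots: [1:G] [2:F] [3:H] [4:I] [5:D] [6:A] [7:J] [8:B] [9:E]
Profit = 67 + 20 + 11 + 13 + 37 + 43 + 89 + 44 + 39 = 363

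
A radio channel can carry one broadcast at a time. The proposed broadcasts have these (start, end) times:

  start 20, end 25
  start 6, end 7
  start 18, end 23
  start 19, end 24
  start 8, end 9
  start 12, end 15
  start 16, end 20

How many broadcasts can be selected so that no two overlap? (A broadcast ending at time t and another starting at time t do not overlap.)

Sort by end time and greedily take each interval whose start is ≥ the last chosen end.
Sorted by end: (6,7)  (8,9)  (12,15)  (16,20)  (18,23)  (19,24)  (20,25)
take (6,7); take (8,9); take (12,15); take (16,20); skip (18,23); take (20,25).
Selected 5 broadcasts.

5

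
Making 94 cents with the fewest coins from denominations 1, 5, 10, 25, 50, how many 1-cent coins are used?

94 − 1×50→44 − 1×25→19 − 1×10→9 − 1×5→4 − 4×1→0
Count of 1: 4

4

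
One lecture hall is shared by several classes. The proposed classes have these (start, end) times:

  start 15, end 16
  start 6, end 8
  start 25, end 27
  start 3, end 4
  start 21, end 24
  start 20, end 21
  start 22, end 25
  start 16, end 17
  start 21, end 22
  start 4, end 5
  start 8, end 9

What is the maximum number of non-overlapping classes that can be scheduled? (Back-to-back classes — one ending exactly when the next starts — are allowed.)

Sorted by end: (3,4)  (4,5)  (6,8)  (8,9)  (15,16)  (16,17)  (20,21)  (21,22)  (21,24)  (22,25)  (25,27)
take (3,4); take (4,5); take (6,8); take (8,9); take (15,16); take (16,17); take (20,21); take (21,22); take (22,25); take (25,27).
Selected 10 classes.

10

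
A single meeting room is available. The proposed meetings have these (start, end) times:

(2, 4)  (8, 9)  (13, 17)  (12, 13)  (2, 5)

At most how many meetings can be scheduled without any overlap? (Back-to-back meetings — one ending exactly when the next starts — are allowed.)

4

Sorted by end: (2,4)  (2,5)  (8,9)  (12,13)  (13,17)
take (2,4); skip (2,5); take (8,9); take (12,13); take (13,17).
Selected 4 meetings.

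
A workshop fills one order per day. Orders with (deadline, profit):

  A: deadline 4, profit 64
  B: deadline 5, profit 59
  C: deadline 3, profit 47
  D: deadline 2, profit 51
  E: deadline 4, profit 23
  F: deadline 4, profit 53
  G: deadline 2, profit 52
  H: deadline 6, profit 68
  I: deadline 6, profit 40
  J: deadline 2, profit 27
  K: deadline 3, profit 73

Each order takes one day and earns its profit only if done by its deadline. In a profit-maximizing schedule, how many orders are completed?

6

Sort by profit descending; place each in the latest free slot ≤ its deadline.
By profit: K(d3,73), H(d6,68), A(d4,64), B(d5,59), F(d4,53), G(d2,52), D(d2,51), C(d3,47), I(d6,40), J(d2,27), E(d4,23)
K→slot 3; H→slot 6; A→slot 4; B→slot 5; F→slot 2; G→slot 1; D skipped; C skipped; I skipped; J skipped; E skipped.
6 of 11 scheduled.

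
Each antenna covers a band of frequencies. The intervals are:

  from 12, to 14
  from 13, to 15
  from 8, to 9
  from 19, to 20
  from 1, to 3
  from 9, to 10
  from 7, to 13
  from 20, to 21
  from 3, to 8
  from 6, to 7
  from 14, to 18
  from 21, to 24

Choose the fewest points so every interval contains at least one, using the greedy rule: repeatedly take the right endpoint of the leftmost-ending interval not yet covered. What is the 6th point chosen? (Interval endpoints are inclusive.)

24

Process intervals by earliest right end; each time one isn't hit yet, stab at its right endpoint.
By right end: [1,3]  [6,7]  [3,8]  [8,9]  [9,10]  [7,13]  [12,14]  [13,15]  [14,18]  [19,20]  [20,21]  [21,24]
[1,3] uncovered → point at 3; [6,7] uncovered → point at 7; [8,9] uncovered → point at 9; [12,14] uncovered → point at 14; [19,20] uncovered → point at 20; [21,24] uncovered → point at 24.
Points: 3, 7, 9, 14, 20, 24 (6 total).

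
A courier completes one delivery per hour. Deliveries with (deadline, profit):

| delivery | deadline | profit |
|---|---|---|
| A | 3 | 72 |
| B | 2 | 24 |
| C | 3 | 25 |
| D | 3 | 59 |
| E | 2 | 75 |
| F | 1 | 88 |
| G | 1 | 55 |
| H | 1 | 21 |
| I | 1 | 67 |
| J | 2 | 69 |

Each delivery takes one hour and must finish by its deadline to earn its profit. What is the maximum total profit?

Profit order: F=88 E=75 A=72 J=69 I=67 D=59 G=55 C=25 B=24 H=21
Assign: F→slot 1, E→slot 2, A→slot 3, J skipped, I skipped, D skipped, G skipped, C skipped, B skipped, H skipped.
Slots: [1:F] [2:E] [3:A]
Profit = 88 + 75 + 72 = 235

235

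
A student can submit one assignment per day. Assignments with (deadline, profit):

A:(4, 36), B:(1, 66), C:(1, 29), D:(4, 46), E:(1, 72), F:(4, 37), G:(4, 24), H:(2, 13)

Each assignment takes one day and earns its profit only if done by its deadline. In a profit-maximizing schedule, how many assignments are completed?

4

By profit: E(d1,72), B(d1,66), D(d4,46), F(d4,37), A(d4,36), C(d1,29), G(d4,24), H(d2,13)
E→slot 1; B skipped; D→slot 4; F→slot 3; A→slot 2; C skipped; G skipped; H skipped.
4 of 8 scheduled.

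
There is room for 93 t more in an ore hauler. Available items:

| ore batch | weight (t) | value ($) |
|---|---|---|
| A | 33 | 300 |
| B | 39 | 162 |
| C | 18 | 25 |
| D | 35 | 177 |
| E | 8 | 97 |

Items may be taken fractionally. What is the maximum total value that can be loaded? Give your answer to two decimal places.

644.62

Sort by value per unit weight and fill in that order.
Order: E (97/8=12.12) > A (300/33=9.09) > D (177/35=5.06) > B (162/39=4.15) > C (25/18=1.39)
Fill: take E (8 @ 97) → take A (33 @ 300) → take D (35 @ 177) → take 17/39 of B → 70.62; 93/93 used.
Total value = 644.62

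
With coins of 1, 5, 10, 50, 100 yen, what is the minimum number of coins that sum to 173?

Use the largest denomination that fits, subtract, and repeat.
173 − 1×100→73 − 1×50→23 − 2×10→3 − 3×1→0
Total coins = 1 + 1 + 2 + 3 = 7

7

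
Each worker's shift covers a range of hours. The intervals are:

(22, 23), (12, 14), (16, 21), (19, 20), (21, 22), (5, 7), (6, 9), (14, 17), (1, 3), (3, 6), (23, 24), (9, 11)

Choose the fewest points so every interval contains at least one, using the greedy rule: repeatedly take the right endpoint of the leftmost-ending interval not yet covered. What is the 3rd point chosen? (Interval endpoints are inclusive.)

11

Process intervals by earliest right end; each time one isn't hit yet, stab at its right endpoint.
By right end: [1,3]  [3,6]  [5,7]  [6,9]  [9,11]  [12,14]  [14,17]  [19,20]  [16,21]  [21,22]  [22,23]  [23,24]
[1,3] uncovered → point at 3; [5,7] uncovered → point at 7; [9,11] uncovered → point at 11; [12,14] uncovered → point at 14; [19,20] uncovered → point at 20; [21,22] uncovered → point at 22; [23,24] uncovered → point at 24.
Points: 3, 7, 11, 14, 20, 22, 24 (7 total).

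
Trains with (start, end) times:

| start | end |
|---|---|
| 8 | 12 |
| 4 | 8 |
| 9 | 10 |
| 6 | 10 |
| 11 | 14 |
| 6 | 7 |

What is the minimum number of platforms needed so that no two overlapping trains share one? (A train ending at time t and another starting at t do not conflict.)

3

starts: [4, 6, 6, 8, 9, 11]
ends:   [7, 8, 10, 10, 12, 14]
s4→1 s6→2 s6→3  — peak 3.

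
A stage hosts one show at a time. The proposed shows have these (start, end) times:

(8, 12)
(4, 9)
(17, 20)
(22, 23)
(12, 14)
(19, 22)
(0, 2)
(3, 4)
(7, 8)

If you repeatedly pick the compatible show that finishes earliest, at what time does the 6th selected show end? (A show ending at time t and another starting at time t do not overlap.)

Greedy by earliest finish: after sorting by end time, pick each interval compatible with the last pick.
Sorted by end: (0,2)  (3,4)  (7,8)  (4,9)  (8,12)  (12,14)  (17,20)  (19,22)  (22,23)
take (0,2); take (3,4); take (7,8); skip (4,9); take (8,12); take (12,14); take (17,20); take (22,23).
Selected: (0,2) (3,4) (7,8) (8,12) (12,14) (17,20) (22,23)

20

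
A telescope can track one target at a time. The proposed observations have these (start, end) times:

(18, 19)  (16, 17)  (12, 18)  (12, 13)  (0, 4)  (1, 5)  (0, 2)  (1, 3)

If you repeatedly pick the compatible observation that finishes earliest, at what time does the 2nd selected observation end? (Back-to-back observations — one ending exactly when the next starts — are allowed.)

By end time: (0,2), (1,3), (0,4), (1,5), (12,13), (16,17), (12,18), (18,19).
Pick (0,2); next start ≥ 2 → (12,13); next start ≥ 13 → (16,17); next start ≥ 17 → (18,19).
Selected: (0,2) (12,13) (16,17) (18,19)

13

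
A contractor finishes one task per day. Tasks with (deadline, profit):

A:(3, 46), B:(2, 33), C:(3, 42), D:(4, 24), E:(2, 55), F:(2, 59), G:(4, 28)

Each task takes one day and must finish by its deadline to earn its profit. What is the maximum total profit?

188

Take jobs in profit order; each goes to the latest open slot no later than its deadline.
By profit: F(d2,59), E(d2,55), A(d3,46), C(d3,42), B(d2,33), G(d4,28), D(d4,24)
F→slot 2; E→slot 1; A→slot 3; C skipped; B skipped; G→slot 4; D skipped.
Profit = 55 + 59 + 46 + 28 = 188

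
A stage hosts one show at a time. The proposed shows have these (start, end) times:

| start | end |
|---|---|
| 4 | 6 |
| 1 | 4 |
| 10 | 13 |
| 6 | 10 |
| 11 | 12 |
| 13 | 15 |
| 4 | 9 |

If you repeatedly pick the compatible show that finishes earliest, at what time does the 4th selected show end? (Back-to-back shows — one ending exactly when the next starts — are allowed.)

12

Greedy by earliest finish: after sorting by end time, pick each interval compatible with the last pick.
By end time: (1,4), (4,6), (4,9), (6,10), (11,12), (10,13), (13,15).
Pick (1,4); next start ≥ 4 → (4,6); next start ≥ 6 → (6,10); next start ≥ 10 → (11,12); next start ≥ 12 → (13,15).
Selected: (1,4) (4,6) (6,10) (11,12) (13,15)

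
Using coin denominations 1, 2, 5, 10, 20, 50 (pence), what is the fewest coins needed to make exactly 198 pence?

Use the largest denomination that fits, subtract, and repeat.
198 = 3×50 + 2×20 + 1×5 + 1×2 + 1×1
Total coins = 3 + 2 + 1 + 1 + 1 = 8

8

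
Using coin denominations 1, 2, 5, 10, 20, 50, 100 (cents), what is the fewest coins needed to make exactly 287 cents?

Use the largest denomination that fits, subtract, and repeat.
287 − 2×100→87 − 1×50→37 − 1×20→17 − 1×10→7 − 1×5→2 − 1×2→0
Total coins = 2 + 1 + 1 + 1 + 1 + 1 = 7

7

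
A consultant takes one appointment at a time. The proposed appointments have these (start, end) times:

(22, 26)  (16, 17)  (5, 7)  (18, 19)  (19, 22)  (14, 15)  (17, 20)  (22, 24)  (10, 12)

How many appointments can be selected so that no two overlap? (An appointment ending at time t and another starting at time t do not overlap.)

Sorted by end: (5,7)  (10,12)  (14,15)  (16,17)  (18,19)  (17,20)  (19,22)  (22,24)  (22,26)
take (5,7); take (10,12); take (14,15); take (16,17); take (18,19); take (19,22); take (22,24); skip (22,26).
Selected 7 appointments.

7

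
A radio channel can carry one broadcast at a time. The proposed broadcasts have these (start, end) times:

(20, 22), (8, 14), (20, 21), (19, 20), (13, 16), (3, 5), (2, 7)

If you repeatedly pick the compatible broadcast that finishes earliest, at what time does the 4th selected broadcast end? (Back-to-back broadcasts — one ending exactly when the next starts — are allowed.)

21

Order by finish time; keep every interval that doesn't clash with the previous kept one.
By end time: (3,5), (2,7), (8,14), (13,16), (19,20), (20,21), (20,22).
Pick (3,5); next start ≥ 5 → (8,14); next start ≥ 14 → (19,20); next start ≥ 20 → (20,21).
Selected: (3,5) (8,14) (19,20) (20,21)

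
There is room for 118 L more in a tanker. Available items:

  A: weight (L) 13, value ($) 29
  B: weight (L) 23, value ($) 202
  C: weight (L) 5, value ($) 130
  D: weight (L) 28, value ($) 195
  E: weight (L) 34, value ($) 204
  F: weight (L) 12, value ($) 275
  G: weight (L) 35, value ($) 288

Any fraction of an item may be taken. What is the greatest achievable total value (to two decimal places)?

1180.00

Sort by value per unit weight and fill in that order.
Order: C (130/5=26.00) > F (275/12=22.92) > B (202/23=8.78) > G (288/35=8.23) > D (195/28=6.96) > E (204/34=6.00) > A (29/13=2.23)
Fill: take C (5 @ 130) → take F (12 @ 275) → take B (23 @ 202) → take G (35 @ 288) → take D (28 @ 195) → take 15/34 of E → 90.00; 118/118 used.
Total value = 1180.00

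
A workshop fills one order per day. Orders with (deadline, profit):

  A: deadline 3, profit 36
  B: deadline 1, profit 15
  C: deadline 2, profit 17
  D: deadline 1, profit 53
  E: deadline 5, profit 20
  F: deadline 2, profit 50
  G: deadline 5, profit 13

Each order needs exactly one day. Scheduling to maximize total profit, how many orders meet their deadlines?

Sort by profit descending; place each in the latest free slot ≤ its deadline.
By profit: D(d1,53), F(d2,50), A(d3,36), E(d5,20), C(d2,17), B(d1,15), G(d5,13)
D→slot 1; F→slot 2; A→slot 3; E→slot 5; C skipped; B skipped; G→slot 4.
5 of 7 scheduled.

5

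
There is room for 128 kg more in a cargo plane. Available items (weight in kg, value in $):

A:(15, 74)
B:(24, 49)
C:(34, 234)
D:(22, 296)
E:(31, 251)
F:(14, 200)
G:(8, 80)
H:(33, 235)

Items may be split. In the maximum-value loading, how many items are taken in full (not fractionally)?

5

Order: F (200/14=14.29) > D (296/22=13.45) > G (80/8=10.00) > E (251/31=8.10) > H (235/33=7.12) > C (234/34=6.88) > A (74/15=4.93) > B (49/24=2.04)
Fill: take F (14 @ 200) → take D (22 @ 296) → take G (8 @ 80) → take E (31 @ 251) → take H (33 @ 235) → take 20/34 of C → 137.65; 128/128 used.
5 item(s) taken whole; one partial (take 20/34 of C).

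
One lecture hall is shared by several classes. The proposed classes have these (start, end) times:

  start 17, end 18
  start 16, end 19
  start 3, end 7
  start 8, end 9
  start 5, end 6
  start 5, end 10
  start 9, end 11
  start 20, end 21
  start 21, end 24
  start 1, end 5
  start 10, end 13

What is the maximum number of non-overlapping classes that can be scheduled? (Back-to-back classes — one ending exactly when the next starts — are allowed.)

Sort by end time and greedily take each interval whose start is ≥ the last chosen end.
By end time: (1,5), (5,6), (3,7), (8,9), (5,10), (9,11), (10,13), (17,18), (16,19), (20,21), (21,24).
Pick (1,5); next start ≥ 5 → (5,6); next start ≥ 6 → (8,9); next start ≥ 9 → (9,11); next start ≥ 11 → (17,18); next start ≥ 18 → (20,21); next start ≥ 21 → (21,24).
Selected 7 classes.

7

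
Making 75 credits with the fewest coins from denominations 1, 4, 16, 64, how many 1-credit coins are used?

3

75 = 1×64 + 2×4 + 3×1
Count of 1: 3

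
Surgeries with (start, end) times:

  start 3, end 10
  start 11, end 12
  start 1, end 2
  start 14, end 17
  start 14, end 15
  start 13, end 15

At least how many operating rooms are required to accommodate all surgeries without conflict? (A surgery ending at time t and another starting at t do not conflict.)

3

starts: [1, 3, 11, 13, 14, 14]
ends:   [2, 10, 12, 15, 15, 17]
s1→1 e2→0 s3→1 e10→0 s11→1 e12→0 s13→1 s14→2 s14→3  — peak 3.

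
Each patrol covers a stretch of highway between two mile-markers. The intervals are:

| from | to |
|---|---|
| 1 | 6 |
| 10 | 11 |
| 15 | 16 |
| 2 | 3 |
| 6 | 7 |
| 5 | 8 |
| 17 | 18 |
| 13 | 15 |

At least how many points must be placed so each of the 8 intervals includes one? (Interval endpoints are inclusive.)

5

By right end: [2,3]  [1,6]  [6,7]  [5,8]  [10,11]  [13,15]  [15,16]  [17,18]
[2,3] uncovered → point at 3; [6,7] uncovered → point at 7; [10,11] uncovered → point at 11; [13,15] uncovered → point at 15; [17,18] uncovered → point at 18.
Points: 3, 7, 11, 15, 18 (5 total).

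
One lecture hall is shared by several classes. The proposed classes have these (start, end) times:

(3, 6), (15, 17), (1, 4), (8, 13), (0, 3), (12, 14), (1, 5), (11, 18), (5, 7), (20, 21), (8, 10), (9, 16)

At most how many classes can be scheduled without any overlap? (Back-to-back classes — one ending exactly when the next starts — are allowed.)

Order by finish time; keep every interval that doesn't clash with the previous kept one.
Sorted by end: (0,3)  (1,4)  (1,5)  (3,6)  (5,7)  (8,10)  (8,13)  (12,14)  (9,16)  (15,17)  (11,18)  (20,21)
take (0,3); skip (1,5); take (3,6); take (8,10); skip (8,13); take (12,14); take (15,17); take (20,21).
Selected 6 classes.

6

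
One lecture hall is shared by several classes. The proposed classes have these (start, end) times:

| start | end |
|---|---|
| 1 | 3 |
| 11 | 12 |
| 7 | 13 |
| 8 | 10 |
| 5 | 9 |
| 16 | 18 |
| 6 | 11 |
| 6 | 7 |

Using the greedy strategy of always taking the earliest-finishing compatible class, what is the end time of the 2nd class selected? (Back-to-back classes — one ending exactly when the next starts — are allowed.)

Order by finish time; keep every interval that doesn't clash with the previous kept one.
By end time: (1,3), (6,7), (5,9), (8,10), (6,11), (11,12), (7,13), (16,18).
Pick (1,3); next start ≥ 3 → (6,7); next start ≥ 7 → (8,10); next start ≥ 10 → (11,12); next start ≥ 12 → (16,18).
Selected: (1,3) (6,7) (8,10) (11,12) (16,18)

7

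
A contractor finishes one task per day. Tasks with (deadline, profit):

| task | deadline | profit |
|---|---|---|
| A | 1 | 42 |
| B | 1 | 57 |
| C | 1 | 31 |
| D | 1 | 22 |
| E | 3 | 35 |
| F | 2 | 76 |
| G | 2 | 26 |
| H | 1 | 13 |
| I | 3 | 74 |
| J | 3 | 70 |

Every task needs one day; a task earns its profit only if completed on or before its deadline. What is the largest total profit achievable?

220

By profit: F(d2,76), I(d3,74), J(d3,70), B(d1,57), A(d1,42), E(d3,35), C(d1,31), G(d2,26), D(d1,22), H(d1,13)
F→slot 2; I→slot 3; J→slot 1; B skipped; A skipped; E skipped; C skipped; G skipped; D skipped; H skipped.
Profit = 70 + 76 + 74 = 220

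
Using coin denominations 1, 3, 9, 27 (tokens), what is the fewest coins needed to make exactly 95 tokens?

7

95 = 3×27 + 1×9 + 1×3 + 2×1
Total coins = 3 + 1 + 1 + 2 = 7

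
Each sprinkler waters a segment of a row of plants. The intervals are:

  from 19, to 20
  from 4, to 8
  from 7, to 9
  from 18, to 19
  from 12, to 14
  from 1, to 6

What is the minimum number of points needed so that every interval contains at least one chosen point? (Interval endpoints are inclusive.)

4

By right end: [1,6]  [4,8]  [7,9]  [12,14]  [18,19]  [19,20]
[1,6] uncovered → point at 6; [7,9] uncovered → point at 9; [12,14] uncovered → point at 14; [18,19] uncovered → point at 19.
Points: 6, 9, 14, 19 (4 total).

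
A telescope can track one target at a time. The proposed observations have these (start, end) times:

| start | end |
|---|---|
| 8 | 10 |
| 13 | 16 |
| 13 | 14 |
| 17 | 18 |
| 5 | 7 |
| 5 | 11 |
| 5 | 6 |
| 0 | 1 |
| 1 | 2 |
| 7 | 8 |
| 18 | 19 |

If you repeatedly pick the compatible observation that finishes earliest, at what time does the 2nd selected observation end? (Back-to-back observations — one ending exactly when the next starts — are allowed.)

Greedy by earliest finish: after sorting by end time, pick each interval compatible with the last pick.
Sorted by end: (0,1)  (1,2)  (5,6)  (5,7)  (7,8)  (8,10)  (5,11)  (13,14)  (13,16)  (17,18)  (18,19)
take (0,1); take (1,2); take (5,6); take (7,8); take (8,10); take (13,14); take (17,18); take (18,19).
Selected: (0,1) (1,2) (5,6) (7,8) (8,10) (13,14) (17,18) (18,19)

2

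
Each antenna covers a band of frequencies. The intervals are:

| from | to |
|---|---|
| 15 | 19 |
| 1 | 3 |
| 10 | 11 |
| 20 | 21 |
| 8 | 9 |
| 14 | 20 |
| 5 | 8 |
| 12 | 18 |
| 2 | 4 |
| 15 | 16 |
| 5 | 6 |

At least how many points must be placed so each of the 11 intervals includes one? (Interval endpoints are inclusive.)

By right end: [1,3]  [2,4]  [5,6]  [5,8]  [8,9]  [10,11]  [15,16]  [12,18]  [15,19]  [14,20]  [20,21]
[1,3] uncovered → point at 3; [5,6] uncovered → point at 6; [8,9] uncovered → point at 9; [10,11] uncovered → point at 11; [15,16] uncovered → point at 16; [20,21] uncovered → point at 21.
Points: 3, 6, 9, 11, 16, 21 (6 total).

6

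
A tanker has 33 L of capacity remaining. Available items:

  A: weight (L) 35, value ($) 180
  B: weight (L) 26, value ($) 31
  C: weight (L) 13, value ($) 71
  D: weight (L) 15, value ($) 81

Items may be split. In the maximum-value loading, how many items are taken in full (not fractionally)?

Ratios (sorted): C 5.46, D 5.40, A 5.14, B 1.19
take C (13 @ 71); take D (15 @ 81); take 5/35 of A → 25.71. Capacity used 33/33.
2 item(s) taken whole; one partial (take 5/35 of A).

2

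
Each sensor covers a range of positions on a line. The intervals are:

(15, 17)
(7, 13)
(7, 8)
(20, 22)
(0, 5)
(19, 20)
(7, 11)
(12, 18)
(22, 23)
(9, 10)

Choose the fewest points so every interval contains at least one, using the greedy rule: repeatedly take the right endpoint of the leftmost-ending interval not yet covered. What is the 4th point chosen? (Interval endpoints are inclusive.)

Sort by right endpoint; whenever an interval is uncovered, place a point at its right end.
By right end: [0,5]  [7,8]  [9,10]  [7,11]  [7,13]  [15,17]  [12,18]  [19,20]  [20,22]  [22,23]
[0,5] uncovered → point at 5; [7,8] uncovered → point at 8; [9,10] uncovered → point at 10; [15,17] uncovered → point at 17; [19,20] uncovered → point at 20; [22,23] uncovered → point at 23.
Points: 5, 8, 10, 17, 20, 23 (6 total).

17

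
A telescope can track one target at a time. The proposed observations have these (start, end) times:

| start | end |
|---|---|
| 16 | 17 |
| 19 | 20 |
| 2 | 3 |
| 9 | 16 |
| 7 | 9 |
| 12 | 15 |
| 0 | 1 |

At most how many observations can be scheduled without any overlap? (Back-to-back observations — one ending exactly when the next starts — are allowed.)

By end time: (0,1), (2,3), (7,9), (12,15), (9,16), (16,17), (19,20).
Pick (0,1); next start ≥ 1 → (2,3); next start ≥ 3 → (7,9); next start ≥ 9 → (12,15); next start ≥ 15 → (16,17); next start ≥ 17 → (19,20).
Selected 6 observations.

6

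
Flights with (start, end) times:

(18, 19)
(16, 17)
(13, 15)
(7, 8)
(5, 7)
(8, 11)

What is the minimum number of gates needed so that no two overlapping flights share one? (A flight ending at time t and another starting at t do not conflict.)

The answer is the maximum number of intervals overlapping at any instant.
Events (time:±→running): 5:+→1 … peak 1.

1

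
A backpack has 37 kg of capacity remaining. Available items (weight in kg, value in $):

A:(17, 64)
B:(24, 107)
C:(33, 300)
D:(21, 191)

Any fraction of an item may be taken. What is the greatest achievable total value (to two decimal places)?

Greedy by value/weight ratio, highest first.
Ratios (sorted): D 9.10, C 9.09, B 4.46, A 3.76
take D (21 @ 191); take 16/33 of C → 145.45. Capacity used 37/37.
Total value = 336.45

336.45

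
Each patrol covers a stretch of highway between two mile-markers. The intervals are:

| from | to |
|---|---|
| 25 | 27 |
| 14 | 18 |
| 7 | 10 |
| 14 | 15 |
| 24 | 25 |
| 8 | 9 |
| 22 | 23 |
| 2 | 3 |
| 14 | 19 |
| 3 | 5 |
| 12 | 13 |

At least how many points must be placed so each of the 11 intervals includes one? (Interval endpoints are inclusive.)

6

Process intervals by earliest right end; each time one isn't hit yet, stab at its right endpoint.
By right end: [2,3]  [3,5]  [8,9]  [7,10]  [12,13]  [14,15]  [14,18]  [14,19]  [22,23]  [24,25]  [25,27]
[2,3] uncovered → point at 3; [8,9] uncovered → point at 9; [12,13] uncovered → point at 13; [14,15] uncovered → point at 15; [22,23] uncovered → point at 23; [24,25] uncovered → point at 25.
Points: 3, 9, 13, 15, 23, 25 (6 total).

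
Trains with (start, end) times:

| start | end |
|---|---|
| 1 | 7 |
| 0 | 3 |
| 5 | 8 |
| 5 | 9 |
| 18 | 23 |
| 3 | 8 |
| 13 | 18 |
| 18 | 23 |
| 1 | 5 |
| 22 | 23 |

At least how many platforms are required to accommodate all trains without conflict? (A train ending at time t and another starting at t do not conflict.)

Count concurrent intervals with a sweep; the peak is the room count.
Events (time:±→running): 0:+→1 1:+→2 1:+→3 3:-→2 3:+→3 5:-→2 5:+→3 5:+→4 … peak 4.

4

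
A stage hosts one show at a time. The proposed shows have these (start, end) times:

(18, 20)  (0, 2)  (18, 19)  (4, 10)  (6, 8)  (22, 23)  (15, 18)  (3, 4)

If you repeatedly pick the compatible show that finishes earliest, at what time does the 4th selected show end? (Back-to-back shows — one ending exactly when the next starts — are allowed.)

By end time: (0,2), (3,4), (6,8), (4,10), (15,18), (18,19), (18,20), (22,23).
Pick (0,2); next start ≥ 2 → (3,4); next start ≥ 4 → (6,8); next start ≥ 8 → (15,18); next start ≥ 18 → (18,19); next start ≥ 19 → (22,23).
Selected: (0,2) (3,4) (6,8) (15,18) (18,19) (22,23)

18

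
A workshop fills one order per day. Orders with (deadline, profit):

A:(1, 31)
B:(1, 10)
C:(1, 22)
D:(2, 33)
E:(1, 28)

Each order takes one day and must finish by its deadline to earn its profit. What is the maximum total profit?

64

Sort by profit descending; place each in the latest free slot ≤ its deadline.
By profit: D(d2,33), A(d1,31), E(d1,28), C(d1,22), B(d1,10)
D→slot 2; A→slot 1; E skipped; C skipped; B skipped.
Profit = 31 + 33 = 64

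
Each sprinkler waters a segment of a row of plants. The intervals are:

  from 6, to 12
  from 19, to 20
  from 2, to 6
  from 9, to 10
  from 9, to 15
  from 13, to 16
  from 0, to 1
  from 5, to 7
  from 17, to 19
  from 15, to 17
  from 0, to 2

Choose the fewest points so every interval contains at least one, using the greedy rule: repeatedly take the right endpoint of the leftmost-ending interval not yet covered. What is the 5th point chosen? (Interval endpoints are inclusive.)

By right end: [0,1]  [0,2]  [2,6]  [5,7]  [9,10]  [6,12]  [9,15]  [13,16]  [15,17]  [17,19]  [19,20]
[0,1] uncovered → point at 1; [2,6] uncovered → point at 6; [9,10] uncovered → point at 10; [13,16] uncovered → point at 16; [17,19] uncovered → point at 19.
Points: 1, 6, 10, 16, 19 (5 total).

19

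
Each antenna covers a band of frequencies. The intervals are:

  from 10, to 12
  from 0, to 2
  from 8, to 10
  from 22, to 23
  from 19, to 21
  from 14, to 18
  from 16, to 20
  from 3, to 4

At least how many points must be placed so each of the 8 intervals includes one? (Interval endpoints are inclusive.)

6

By right end: [0,2]  [3,4]  [8,10]  [10,12]  [14,18]  [16,20]  [19,21]  [22,23]
[0,2] uncovered → point at 2; [3,4] uncovered → point at 4; [8,10] uncovered → point at 10; [14,18] uncovered → point at 18; [19,21] uncovered → point at 21; [22,23] uncovered → point at 23.
Points: 2, 4, 10, 18, 21, 23 (6 total).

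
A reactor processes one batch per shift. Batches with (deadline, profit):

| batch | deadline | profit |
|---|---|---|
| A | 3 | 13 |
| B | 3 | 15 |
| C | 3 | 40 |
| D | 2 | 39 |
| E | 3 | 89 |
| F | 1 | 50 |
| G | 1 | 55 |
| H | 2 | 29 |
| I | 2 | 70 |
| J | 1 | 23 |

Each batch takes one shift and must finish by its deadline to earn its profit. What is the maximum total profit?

214

Take jobs in profit order; each goes to the latest open slot no later than its deadline.
By profit: E(d3,89), I(d2,70), G(d1,55), F(d1,50), C(d3,40), D(d2,39), H(d2,29), J(d1,23), B(d3,15), A(d3,13)
E→slot 3; I→slot 2; G→slot 1; F skipped; C skipped; D skipped; H skipped; J skipped; B skipped; A skipped.
Profit = 55 + 70 + 89 = 214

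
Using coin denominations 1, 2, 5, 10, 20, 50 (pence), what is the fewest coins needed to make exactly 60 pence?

Greedy: take as many of the largest coin as possible, then repeat with the remainder.
60 = 1×50 + 1×10
Total coins = 1 + 1 = 2

2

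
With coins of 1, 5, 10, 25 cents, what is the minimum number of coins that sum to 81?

81 = 3×25 + 1×5 + 1×1
Total coins = 3 + 1 + 1 = 5

5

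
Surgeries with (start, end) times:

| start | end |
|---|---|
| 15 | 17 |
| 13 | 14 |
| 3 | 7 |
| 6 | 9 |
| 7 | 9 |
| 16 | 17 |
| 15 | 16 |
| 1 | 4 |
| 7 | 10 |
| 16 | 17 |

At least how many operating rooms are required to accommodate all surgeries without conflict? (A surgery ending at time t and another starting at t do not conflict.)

The answer is the maximum number of intervals overlapping at any instant.
Events (time:±→running): 1:+→1 3:+→2 4:-→1 6:+→2 7:-→1 7:+→2 7:+→3 … peak 3.

3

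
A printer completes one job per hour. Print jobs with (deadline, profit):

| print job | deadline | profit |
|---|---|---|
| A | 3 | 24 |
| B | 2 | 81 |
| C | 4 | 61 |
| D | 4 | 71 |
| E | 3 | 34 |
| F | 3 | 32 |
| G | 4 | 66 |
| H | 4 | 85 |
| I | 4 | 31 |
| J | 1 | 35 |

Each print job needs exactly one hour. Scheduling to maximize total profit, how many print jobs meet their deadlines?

4

Take jobs in profit order; each goes to the latest open slot no later than its deadline.
By profit: H(d4,85), B(d2,81), D(d4,71), G(d4,66), C(d4,61), J(d1,35), E(d3,34), F(d3,32), I(d4,31), A(d3,24)
H→slot 4; B→slot 2; D→slot 3; G→slot 1; C skipped; J skipped; E skipped; F skipped; I skipped; A skipped.
4 of 10 scheduled.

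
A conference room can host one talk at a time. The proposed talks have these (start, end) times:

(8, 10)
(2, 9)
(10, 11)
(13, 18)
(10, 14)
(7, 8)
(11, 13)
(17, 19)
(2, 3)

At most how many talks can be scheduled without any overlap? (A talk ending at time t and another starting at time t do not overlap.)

6

Order by finish time; keep every interval that doesn't clash with the previous kept one.
By end time: (2,3), (7,8), (2,9), (8,10), (10,11), (11,13), (10,14), (13,18), (17,19).
Pick (2,3); next start ≥ 3 → (7,8); next start ≥ 8 → (8,10); next start ≥ 10 → (10,11); next start ≥ 11 → (11,13); next start ≥ 13 → (13,18).
Selected 6 talks.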